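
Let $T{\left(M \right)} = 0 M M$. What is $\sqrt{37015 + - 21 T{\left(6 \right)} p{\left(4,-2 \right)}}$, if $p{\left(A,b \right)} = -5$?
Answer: $\sqrt{37015} \approx 192.39$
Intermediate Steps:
$T{\left(M \right)} = 0$ ($T{\left(M \right)} = 0 M = 0$)
$\sqrt{37015 + - 21 T{\left(6 \right)} p{\left(4,-2 \right)}} = \sqrt{37015 + \left(-21\right) 0 \left(-5\right)} = \sqrt{37015 + 0 \left(-5\right)} = \sqrt{37015 + 0} = \sqrt{37015}$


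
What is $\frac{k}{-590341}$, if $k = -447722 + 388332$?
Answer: $\frac{59390}{590341} \approx 0.1006$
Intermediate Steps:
$k = -59390$
$\frac{k}{-590341} = - \frac{59390}{-590341} = \left(-59390\right) \left(- \frac{1}{590341}\right) = \frac{59390}{590341}$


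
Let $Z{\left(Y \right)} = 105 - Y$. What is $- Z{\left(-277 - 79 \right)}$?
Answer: $-461$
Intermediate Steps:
$- Z{\left(-277 - 79 \right)} = - (105 - \left(-277 - 79\right)) = - (105 - -356) = - (105 + 356) = \left(-1\right) 461 = -461$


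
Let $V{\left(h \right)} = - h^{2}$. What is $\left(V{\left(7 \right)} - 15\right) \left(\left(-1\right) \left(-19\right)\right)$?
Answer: $-1216$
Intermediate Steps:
$\left(V{\left(7 \right)} - 15\right) \left(\left(-1\right) \left(-19\right)\right) = \left(- 7^{2} - 15\right) \left(\left(-1\right) \left(-19\right)\right) = \left(\left(-1\right) 49 - 15\right) 19 = \left(-49 - 15\right) 19 = \left(-64\right) 19 = -1216$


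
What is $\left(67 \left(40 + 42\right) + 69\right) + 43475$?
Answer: $49038$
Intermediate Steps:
$\left(67 \left(40 + 42\right) + 69\right) + 43475 = \left(67 \cdot 82 + 69\right) + 43475 = \left(5494 + 69\right) + 43475 = 5563 + 43475 = 49038$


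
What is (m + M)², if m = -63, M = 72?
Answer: 81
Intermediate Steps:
(m + M)² = (-63 + 72)² = 9² = 81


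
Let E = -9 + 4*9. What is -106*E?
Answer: -2862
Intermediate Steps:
E = 27 (E = -9 + 36 = 27)
-106*E = -106*27 = -2862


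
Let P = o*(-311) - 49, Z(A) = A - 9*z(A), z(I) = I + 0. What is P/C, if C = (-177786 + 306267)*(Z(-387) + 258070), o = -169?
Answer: 26255/16777434423 ≈ 1.5649e-6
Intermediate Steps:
z(I) = I
Z(A) = -8*A (Z(A) = A - 9*A = -8*A)
P = 52510 (P = -169*(-311) - 49 = 52559 - 49 = 52510)
C = 33554868846 (C = (-177786 + 306267)*(-8*(-387) + 258070) = 128481*(3096 + 258070) = 128481*261166 = 33554868846)
P/C = 52510/33554868846 = 52510*(1/33554868846) = 26255/16777434423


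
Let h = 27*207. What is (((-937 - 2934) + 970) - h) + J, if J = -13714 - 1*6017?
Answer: -28221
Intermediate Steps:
h = 5589
J = -19731 (J = -13714 - 6017 = -19731)
(((-937 - 2934) + 970) - h) + J = (((-937 - 2934) + 970) - 1*5589) - 19731 = ((-3871 + 970) - 5589) - 19731 = (-2901 - 5589) - 19731 = -8490 - 19731 = -28221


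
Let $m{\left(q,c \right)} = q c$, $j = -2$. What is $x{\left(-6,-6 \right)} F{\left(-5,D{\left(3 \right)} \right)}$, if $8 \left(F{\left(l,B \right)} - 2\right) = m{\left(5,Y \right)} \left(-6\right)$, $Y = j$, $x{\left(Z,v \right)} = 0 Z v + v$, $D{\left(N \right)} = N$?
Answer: $-57$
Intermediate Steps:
$x{\left(Z,v \right)} = v$ ($x{\left(Z,v \right)} = 0 v + v = 0 + v = v$)
$Y = -2$
$m{\left(q,c \right)} = c q$
$F{\left(l,B \right)} = \frac{19}{2}$ ($F{\left(l,B \right)} = 2 + \frac{\left(-2\right) 5 \left(-6\right)}{8} = 2 + \frac{\left(-10\right) \left(-6\right)}{8} = 2 + \frac{1}{8} \cdot 60 = 2 + \frac{15}{2} = \frac{19}{2}$)
$x{\left(-6,-6 \right)} F{\left(-5,D{\left(3 \right)} \right)} = \left(-6\right) \frac{19}{2} = -57$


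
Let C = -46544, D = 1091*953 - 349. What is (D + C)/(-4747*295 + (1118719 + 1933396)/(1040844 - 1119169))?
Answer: -7776340975/10968664074 ≈ -0.70896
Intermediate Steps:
D = 1039374 (D = 1039723 - 349 = 1039374)
(D + C)/(-4747*295 + (1118719 + 1933396)/(1040844 - 1119169)) = (1039374 - 46544)/(-4747*295 + (1118719 + 1933396)/(1040844 - 1119169)) = 992830/(-1400365 + 3052115/(-78325)) = 992830/(-1400365 + 3052115*(-1/78325)) = 992830/(-1400365 - 610423/15665) = 992830/(-21937328148/15665) = 992830*(-15665/21937328148) = -7776340975/10968664074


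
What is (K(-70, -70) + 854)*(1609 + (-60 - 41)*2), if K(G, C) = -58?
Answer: 1119972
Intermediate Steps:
(K(-70, -70) + 854)*(1609 + (-60 - 41)*2) = (-58 + 854)*(1609 + (-60 - 41)*2) = 796*(1609 - 101*2) = 796*(1609 - 202) = 796*1407 = 1119972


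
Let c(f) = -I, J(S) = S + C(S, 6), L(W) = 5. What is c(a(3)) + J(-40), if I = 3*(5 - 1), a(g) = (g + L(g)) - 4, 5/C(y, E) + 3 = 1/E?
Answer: -914/17 ≈ -53.765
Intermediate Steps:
C(y, E) = 5/(-3 + 1/E)
a(g) = 1 + g (a(g) = (g + 5) - 4 = (5 + g) - 4 = 1 + g)
J(S) = -30/17 + S (J(S) = S - 5*6/(-1 + 3*6) = S - 5*6/(-1 + 18) = S - 5*6/17 = S - 5*6*1/17 = S - 30/17 = -30/17 + S)
I = 12 (I = 3*4 = 12)
c(f) = -12 (c(f) = -1*12 = -12)
c(a(3)) + J(-40) = -12 + (-30/17 - 40) = -12 - 710/17 = -914/17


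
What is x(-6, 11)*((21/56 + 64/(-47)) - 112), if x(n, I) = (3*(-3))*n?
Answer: -1147041/188 ≈ -6101.3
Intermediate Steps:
x(n, I) = -9*n
x(-6, 11)*((21/56 + 64/(-47)) - 112) = (-9*(-6))*((21/56 + 64/(-47)) - 112) = 54*((21*(1/56) + 64*(-1/47)) - 112) = 54*((3/8 - 64/47) - 112) = 54*(-371/376 - 112) = 54*(-42483/376) = -1147041/188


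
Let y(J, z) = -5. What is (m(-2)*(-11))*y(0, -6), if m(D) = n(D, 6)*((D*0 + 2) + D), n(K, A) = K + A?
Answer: 0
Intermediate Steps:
n(K, A) = A + K
m(D) = (2 + D)*(6 + D) (m(D) = (6 + D)*((D*0 + 2) + D) = (6 + D)*((0 + 2) + D) = (6 + D)*(2 + D) = (2 + D)*(6 + D))
(m(-2)*(-11))*y(0, -6) = (((2 - 2)*(6 - 2))*(-11))*(-5) = ((0*4)*(-11))*(-5) = (0*(-11))*(-5) = 0*(-5) = 0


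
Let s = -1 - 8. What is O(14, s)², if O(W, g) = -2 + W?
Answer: 144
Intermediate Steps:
s = -9
O(14, s)² = (-2 + 14)² = 12² = 144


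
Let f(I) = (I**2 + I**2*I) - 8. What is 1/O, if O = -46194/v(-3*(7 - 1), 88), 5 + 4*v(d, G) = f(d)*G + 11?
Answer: 242701/92388 ≈ 2.6270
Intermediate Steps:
f(I) = -8 + I**2 + I**3 (f(I) = (I**2 + I**3) - 8 = -8 + I**2 + I**3)
v(d, G) = 3/2 + G*(-8 + d**2 + d**3)/4 (v(d, G) = -5/4 + ((-8 + d**2 + d**3)*G + 11)/4 = -5/4 + (G*(-8 + d**2 + d**3) + 11)/4 = -5/4 + (11 + G*(-8 + d**2 + d**3))/4 = -5/4 + (11/4 + G*(-8 + d**2 + d**3)/4) = 3/2 + G*(-8 + d**2 + d**3)/4)
O = 92388/242701 (O = -46194/(3/2 + (1/4)*88*(-8 + (-3*(7 - 1))**2 + (-3*(7 - 1))**3)) = -46194/(3/2 + (1/4)*88*(-8 + (-3*6)**2 + (-3*6)**3)) = -46194/(3/2 + (1/4)*88*(-8 + (-18)**2 + (-18)**3)) = -46194/(3/2 + (1/4)*88*(-8 + 324 - 5832)) = -46194/(3/2 + (1/4)*88*(-5516)) = -46194/(3/2 - 121352) = -46194/(-242701/2) = -46194*(-2/242701) = 92388/242701 ≈ 0.38067)
1/O = 1/(92388/242701) = 242701/92388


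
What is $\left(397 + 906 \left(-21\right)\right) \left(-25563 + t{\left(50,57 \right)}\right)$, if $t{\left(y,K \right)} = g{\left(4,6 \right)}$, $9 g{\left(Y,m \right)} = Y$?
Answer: $\frac{4285843627}{9} \approx 4.7621 \cdot 10^{8}$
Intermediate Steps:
$g{\left(Y,m \right)} = \frac{Y}{9}$
$t{\left(y,K \right)} = \frac{4}{9}$ ($t{\left(y,K \right)} = \frac{1}{9} \cdot 4 = \frac{4}{9}$)
$\left(397 + 906 \left(-21\right)\right) \left(-25563 + t{\left(50,57 \right)}\right) = \left(397 + 906 \left(-21\right)\right) \left(-25563 + \frac{4}{9}\right) = \left(397 - 19026\right) \left(- \frac{230063}{9}\right) = \left(-18629\right) \left(- \frac{230063}{9}\right) = \frac{4285843627}{9}$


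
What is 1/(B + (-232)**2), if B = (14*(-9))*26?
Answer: 1/50548 ≈ 1.9783e-5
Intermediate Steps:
B = -3276 (B = -126*26 = -3276)
1/(B + (-232)**2) = 1/(-3276 + (-232)**2) = 1/(-3276 + 53824) = 1/50548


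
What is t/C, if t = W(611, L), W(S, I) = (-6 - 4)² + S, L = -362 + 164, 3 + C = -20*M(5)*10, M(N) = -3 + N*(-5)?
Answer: 711/5597 ≈ 0.12703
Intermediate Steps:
M(N) = -3 - 5*N
C = 5597 (C = -3 - 20*(-3 - 5*5)*10 = -3 - 20*(-3 - 25)*10 = -3 - 20*(-28)*10 = -3 + 560*10 = -3 + 5600 = 5597)
L = -198
W(S, I) = 100 + S (W(S, I) = (-10)² + S = 100 + S)
t = 711 (t = 100 + 611 = 711)
t/C = 711/5597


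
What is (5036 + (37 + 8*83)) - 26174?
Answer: -20437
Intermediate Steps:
(5036 + (37 + 8*83)) - 26174 = (5036 + (37 + 664)) - 26174 = (5036 + 701) - 26174 = 5737 - 26174 = -20437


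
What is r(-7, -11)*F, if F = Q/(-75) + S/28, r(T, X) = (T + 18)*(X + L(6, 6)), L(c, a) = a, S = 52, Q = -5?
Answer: -2222/21 ≈ -105.81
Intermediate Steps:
r(T, X) = (6 + X)*(18 + T) (r(T, X) = (T + 18)*(X + 6) = (18 + T)*(6 + X) = (6 + X)*(18 + T))
F = 202/105 (F = -5/(-75) + 52/28 = -5*(-1/75) + 52*(1/28) = 1/15 + 13/7 = 202/105 ≈ 1.9238)
r(-7, -11)*F = (108 + 6*(-7) + 18*(-11) - 7*(-11))*(202/105) = (108 - 42 - 198 + 77)*(202/105) = -55*202/105 = -2222/21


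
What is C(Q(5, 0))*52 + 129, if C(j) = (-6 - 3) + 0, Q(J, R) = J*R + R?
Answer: -339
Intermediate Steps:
Q(J, R) = R + J*R
C(j) = -9 (C(j) = -9 + 0 = -9)
C(Q(5, 0))*52 + 129 = -9*52 + 129 = -468 + 129 = -339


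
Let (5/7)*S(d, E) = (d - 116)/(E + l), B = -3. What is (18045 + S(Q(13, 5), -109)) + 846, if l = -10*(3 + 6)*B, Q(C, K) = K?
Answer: 2172354/115 ≈ 18890.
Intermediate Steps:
l = 270 (l = -10*(3 + 6)*(-3) = -90*(-3) = -10*(-27) = 270)
S(d, E) = 7*(-116 + d)/(5*(270 + E)) (S(d, E) = 7*((d - 116)/(E + 270))/5 = 7*((-116 + d)/(270 + E))/5 = 7*(-116 + d)/(5*(270 + E)))
(18045 + S(Q(13, 5), -109)) + 846 = (18045 + 7*(-116 + 5)/(5*(270 - 109))) + 846 = (18045 + (7/5)*(-111)/161) + 846 = (18045 + (7/5)*(1/161)*(-111)) + 846 = (18045 - 111/115) + 846 = 2075064/115 + 846 = 2172354/115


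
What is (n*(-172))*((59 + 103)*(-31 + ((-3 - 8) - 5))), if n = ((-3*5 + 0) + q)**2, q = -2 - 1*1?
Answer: 424312992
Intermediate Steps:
q = -3 (q = -2 - 1 = -3)
n = 324 (n = ((-3*5 + 0) - 3)**2 = ((-15 + 0) - 3)**2 = (-15 - 3)**2 = (-18)**2 = 324)
(n*(-172))*((59 + 103)*(-31 + ((-3 - 8) - 5))) = (324*(-172))*((59 + 103)*(-31 + ((-3 - 8) - 5))) = -9027936*(-31 + (-11 - 5)) = -9027936*(-31 - 16) = -9027936*(-47) = -55728*(-7614) = 424312992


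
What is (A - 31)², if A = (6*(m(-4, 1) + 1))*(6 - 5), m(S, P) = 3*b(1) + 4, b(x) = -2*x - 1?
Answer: 3025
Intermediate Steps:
b(x) = -1 - 2*x
m(S, P) = -5 (m(S, P) = 3*(-1 - 2*1) + 4 = 3*(-1 - 2) + 4 = 3*(-3) + 4 = -9 + 4 = -5)
A = -24 (A = (6*(-5 + 1))*(6 - 5) = (6*(-4))*1 = -24*1 = -24)
(A - 31)² = (-24 - 31)² = (-55)² = 3025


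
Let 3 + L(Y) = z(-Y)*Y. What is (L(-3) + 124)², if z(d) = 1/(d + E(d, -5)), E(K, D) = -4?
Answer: 15376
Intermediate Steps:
z(d) = 1/(-4 + d) (z(d) = 1/(d - 4) = 1/(-4 + d))
L(Y) = -3 + Y/(-4 - Y)
(L(-3) + 124)² = (4*(-3 - 1*(-3))/(4 - 3) + 124)² = (4*(-3 + 3)/1 + 124)² = (4*1*0 + 124)² = (0 + 124)² = 124² = 15376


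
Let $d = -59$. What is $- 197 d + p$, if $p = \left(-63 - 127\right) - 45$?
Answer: $11388$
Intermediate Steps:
$p = -235$ ($p = -190 - 45 = -235$)
$- 197 d + p = \left(-197\right) \left(-59\right) - 235 = 11623 - 235 = 11388$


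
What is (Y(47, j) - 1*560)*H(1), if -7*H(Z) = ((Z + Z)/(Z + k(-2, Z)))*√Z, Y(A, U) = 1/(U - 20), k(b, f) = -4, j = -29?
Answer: -18294/343 ≈ -53.335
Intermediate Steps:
Y(A, U) = 1/(-20 + U)
H(Z) = -2*Z^(3/2)/(7*(-4 + Z)) (H(Z) = -(Z + Z)/(Z - 4)*√Z/7 = -(2*Z)/(-4 + Z)*√Z/7 = -2*Z/(-4 + Z)*√Z/7 = -2*Z^(3/2)/(7*(-4 + Z)))
(Y(47, j) - 1*560)*H(1) = (1/(-20 - 29) - 1*560)*(-2*1^(3/2)/(-28 + 7*1)) = (1/(-49) - 560)*(-2*1/(-28 + 7)) = (-1/49 - 560)*(-2*1/(-21)) = -(-54882)*(-1)/(49*21) = -27441/49*2/21 = -18294/343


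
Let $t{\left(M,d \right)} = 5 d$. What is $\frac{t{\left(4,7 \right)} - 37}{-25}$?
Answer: $\frac{2}{25} \approx 0.08$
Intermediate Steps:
$\frac{t{\left(4,7 \right)} - 37}{-25} = \frac{5 \cdot 7 - 37}{-25} = \left(35 - 37\right) \left(- \frac{1}{25}\right) = \left(-2\right) \left(- \frac{1}{25}\right) = \frac{2}{25}$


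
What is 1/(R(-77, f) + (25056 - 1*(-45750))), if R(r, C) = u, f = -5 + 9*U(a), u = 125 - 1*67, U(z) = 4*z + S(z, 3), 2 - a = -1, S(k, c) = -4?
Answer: 1/70864 ≈ 1.4112e-5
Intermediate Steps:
a = 3 (a = 2 - 1*(-1) = 2 + 1 = 3)
U(z) = -4 + 4*z (U(z) = 4*z - 4 = -4 + 4*z)
u = 58 (u = 125 - 67 = 58)
f = 67 (f = -5 + 9*(-4 + 4*3) = -5 + 9*(-4 + 12) = -5 + 9*8 = -5 + 72 = 67)
R(r, C) = 58
1/(R(-77, f) + (25056 - 1*(-45750))) = 1/(58 + (25056 - 1*(-45750))) = 1/(58 + (25056 + 45750)) = 1/(58 + 70806) = 1/70864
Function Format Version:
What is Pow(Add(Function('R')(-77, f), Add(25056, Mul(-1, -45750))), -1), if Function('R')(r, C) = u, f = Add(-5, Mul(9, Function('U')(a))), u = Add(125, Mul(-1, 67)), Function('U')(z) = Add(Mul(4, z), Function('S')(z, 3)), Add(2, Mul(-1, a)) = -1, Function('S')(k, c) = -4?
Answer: Rational(1, 70864) ≈ 1.4112e-5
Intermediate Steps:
a = 3 (a = Add(2, Mul(-1, -1)) = Add(2, 1) = 3)
Function('U')(z) = Add(-4, Mul(4, z)) (Function('U')(z) = Add(Mul(4, z), -4) = Add(-4, Mul(4, z)))
u = 58 (u = Add(125, -67) = 58)
f = 67 (f = Add(-5, Mul(9, Add(-4, Mul(4, 3)))) = Add(-5, Mul(9, Add(-4, 12))) = Add(-5, Mul(9, 8)) = Add(-5, 72) = 67)
Function('R')(r, C) = 58
Pow(Add(Function('R')(-77, f), Add(25056, Mul(-1, -45750))), -1) = Pow(Add(58, Add(25056, Mul(-1, -45750))), -1) = Pow(Add(58, Add(25056, 45750)), -1) = Pow(Add(58, 70806), -1) = Pow(70864, -1) = Rational(1, 70864)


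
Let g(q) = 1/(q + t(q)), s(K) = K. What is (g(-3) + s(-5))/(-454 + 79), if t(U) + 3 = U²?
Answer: 14/1125 ≈ 0.012444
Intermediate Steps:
t(U) = -3 + U²
g(q) = 1/(-3 + q + q²) (g(q) = 1/(q + (-3 + q²)) = 1/(-3 + q + q²))
(g(-3) + s(-5))/(-454 + 79) = (1/(-3 - 3 + (-3)²) - 5)/(-454 + 79) = (1/(-3 - 3 + 9) - 5)/(-375) = (1/3 - 5)*(-1/375) = (⅓ - 5)*(-1/375) = -14/3*(-1/375) = 14/1125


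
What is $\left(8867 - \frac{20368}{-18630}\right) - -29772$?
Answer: $\frac{359932469}{9315} \approx 38640.0$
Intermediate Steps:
$\left(8867 - \frac{20368}{-18630}\right) - -29772 = \left(8867 - 20368 \left(- \frac{1}{18630}\right)\right) + 29772 = \left(8867 - - \frac{10184}{9315}\right) + 29772 = \left(8867 + \frac{10184}{9315}\right) + 29772 = \frac{82606289}{9315} + 29772 = \frac{359932469}{9315}$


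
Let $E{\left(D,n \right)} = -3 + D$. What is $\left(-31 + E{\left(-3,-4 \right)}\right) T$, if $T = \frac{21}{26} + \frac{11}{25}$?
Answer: $- \frac{30007}{650} \approx -46.165$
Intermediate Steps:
$T = \frac{811}{650}$ ($T = 21 \cdot \frac{1}{26} + 11 \cdot \frac{1}{25} = \frac{21}{26} + \frac{11}{25} = \frac{811}{650} \approx 1.2477$)
$\left(-31 + E{\left(-3,-4 \right)}\right) T = \left(-31 - 6\right) \frac{811}{650} = \left(-37\right) \frac{811}{650} = - \frac{30007}{650}$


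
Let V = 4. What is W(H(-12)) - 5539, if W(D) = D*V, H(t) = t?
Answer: -5587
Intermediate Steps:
W(D) = 4*D (W(D) = D*4 = 4*D)
W(H(-12)) - 5539 = 4*(-12) - 5539 = -48 - 5539 = -5587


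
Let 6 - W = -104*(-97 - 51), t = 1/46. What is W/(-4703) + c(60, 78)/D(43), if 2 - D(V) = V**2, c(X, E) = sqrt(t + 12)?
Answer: 15386/4703 - sqrt(25438)/84962 ≈ 3.2697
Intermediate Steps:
t = 1/46 ≈ 0.021739
c(X, E) = sqrt(25438)/46 (c(X, E) = sqrt(1/46 + 12) = sqrt(553/46) = sqrt(25438)/46)
D(V) = 2 - V**2
W = -15386 (W = 6 - (-104)*(-97 - 51) = 6 - (-104)*(-148) = 6 - 1*15392 = 6 - 15392 = -15386)
W/(-4703) + c(60, 78)/D(43) = -15386/(-4703) + (sqrt(25438)/46)/(2 - 1*43**2) = -15386*(-1/4703) + (sqrt(25438)/46)/(2 - 1*1849) = 15386/4703 + (sqrt(25438)/46)/(2 - 1849) = 15386/4703 + (sqrt(25438)/46)/(-1847) = 15386/4703 + (sqrt(25438)/46)*(-1/1847) = 15386/4703 - sqrt(25438)/84962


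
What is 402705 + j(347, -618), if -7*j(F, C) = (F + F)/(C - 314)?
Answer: 1313624057/3262 ≈ 4.0271e+5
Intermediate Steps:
j(F, C) = -2*F/(7*(-314 + C)) (j(F, C) = -(F + F)/(7*(C - 314)) = -2*F/(7*(-314 + C)))
402705 + j(347, -618) = 402705 - 2*347/(-2198 + 7*(-618)) = 402705 - 2*347/(-2198 - 4326) = 402705 - 2*347/(-6524) = 402705 - 2*347*(-1/6524) = 402705 + 347/3262 = 1313624057/3262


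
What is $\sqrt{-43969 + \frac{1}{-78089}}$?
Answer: $\frac{i \sqrt{268118209952538}}{78089} \approx 209.69 i$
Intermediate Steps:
$\sqrt{-43969 + \frac{1}{-78089}} = \sqrt{-43969 - \frac{1}{78089}} = \sqrt{- \frac{3433495242}{78089}} = \frac{i \sqrt{268118209952538}}{78089}$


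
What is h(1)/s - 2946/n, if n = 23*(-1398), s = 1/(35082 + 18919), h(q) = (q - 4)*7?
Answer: -6077218048/5359 ≈ -1.1340e+6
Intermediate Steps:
h(q) = -28 + 7*q (h(q) = (-4 + q)*7 = -28 + 7*q)
s = 1/54001 ≈ 1.8518e-5
n = -32154
h(1)/s - 2946/n = (-28 + 7*1)/(1/54001) - 2946/(-32154) = (-28 + 7)*54001 - 2946*(-1/32154) = -21*54001 + 491/5359 = -1134021 + 491/5359 = -6077218048/5359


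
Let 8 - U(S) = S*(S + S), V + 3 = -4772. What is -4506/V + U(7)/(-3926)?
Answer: 9060153/9373325 ≈ 0.96659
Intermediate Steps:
V = -4775 (V = -3 - 4772 = -4775)
U(S) = 8 - 2*S**2 (U(S) = 8 - S*(S + S) = 8 - S*2*S = 8 - 2*S**2)
-4506/V + U(7)/(-3926) = -4506/(-4775) + (8 - 2*7**2)/(-3926) = -4506*(-1/4775) + (8 - 2*49)*(-1/3926) = 4506/4775 + (8 - 98)*(-1/3926) = 4506/4775 - 90*(-1/3926) = 4506/4775 + 45/1963 = 9060153/9373325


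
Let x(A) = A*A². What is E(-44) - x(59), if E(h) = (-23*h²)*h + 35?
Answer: 1753888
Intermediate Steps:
x(A) = A³
E(h) = 35 - 23*h³ (E(h) = -23*h³ + 35 = 35 - 23*h³)
E(-44) - x(59) = (35 - 23*(-44)³) - 1*59³ = (35 - 23*(-85184)) - 1*205379 = (35 + 1959232) - 205379 = 1959267 - 205379 = 1753888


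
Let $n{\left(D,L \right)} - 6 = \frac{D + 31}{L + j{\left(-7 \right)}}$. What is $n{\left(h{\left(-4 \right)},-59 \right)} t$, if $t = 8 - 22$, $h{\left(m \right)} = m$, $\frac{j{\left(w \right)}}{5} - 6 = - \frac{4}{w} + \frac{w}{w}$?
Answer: $- \frac{4893}{74} \approx -66.122$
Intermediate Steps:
$j{\left(w \right)} = 35 - \frac{20}{w}$ ($j{\left(w \right)} = 30 + 5 \left(- \frac{4}{w} + \frac{w}{w}\right) = 30 + 5 \left(- \frac{4}{w} + 1\right) = 30 + 5 \left(1 - \frac{4}{w}\right) = 30 + \left(5 - \frac{20}{w}\right) = 35 - \frac{20}{w}$)
$t = -14$ ($t = 8 - 22 = -14$)
$n{\left(D,L \right)} = 6 + \frac{31 + D}{\frac{265}{7} + L}$ ($n{\left(D,L \right)} = 6 + \frac{D + 31}{L + \left(35 - \frac{20}{-7}\right)} = 6 + \frac{31 + D}{L + \left(35 - - \frac{20}{7}\right)} = 6 + \frac{31 + D}{L + \left(35 + \frac{20}{7}\right)} = 6 + \frac{31 + D}{L + \frac{265}{7}} = 6 + \frac{31 + D}{\frac{265}{7} + L}$)
$n{\left(h{\left(-4 \right)},-59 \right)} t = \frac{1807 + 7 \left(-4\right) + 42 \left(-59\right)}{265 + 7 \left(-59\right)} \left(-14\right) = \frac{1807 - 28 - 2478}{265 - 413} \left(-14\right) = \frac{1}{-148} \left(-699\right) \left(-14\right) = \left(- \frac{1}{148}\right) \left(-699\right) \left(-14\right) = \frac{699}{148} \left(-14\right) = - \frac{4893}{74}$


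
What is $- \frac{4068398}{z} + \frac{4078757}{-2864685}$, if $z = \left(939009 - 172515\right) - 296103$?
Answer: $- \frac{1508143256513}{149724671315} \approx -10.073$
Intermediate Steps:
$z = 470391$ ($z = 766494 - 296103 = 470391$)
$- \frac{4068398}{z} + \frac{4078757}{-2864685} = - \frac{4068398}{470391} + \frac{4078757}{-2864685} = \left(-4068398\right) \frac{1}{470391} + 4078757 \left(- \frac{1}{2864685}\right) = - \frac{4068398}{470391} - \frac{4078757}{2864685} = - \frac{1508143256513}{149724671315}$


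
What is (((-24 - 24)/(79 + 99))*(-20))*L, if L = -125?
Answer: -60000/89 ≈ -674.16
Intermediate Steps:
(((-24 - 24)/(79 + 99))*(-20))*L = (((-24 - 24)/(79 + 99))*(-20))*(-125) = (-48/178*(-20))*(-125) = (-48*1/178*(-20))*(-125) = -24/89*(-20)*(-125) = (480/89)*(-125) = -60000/89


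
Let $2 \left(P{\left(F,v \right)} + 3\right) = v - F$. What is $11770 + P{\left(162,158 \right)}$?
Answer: $11765$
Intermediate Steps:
$P{\left(F,v \right)} = -3 + \frac{v}{2} - \frac{F}{2}$ ($P{\left(F,v \right)} = -3 + \frac{v - F}{2} = -3 - \left(\frac{F}{2} - \frac{v}{2}\right) = -3 + \frac{v}{2} - \frac{F}{2}$)
$11770 + P{\left(162,158 \right)} = 11770 - 5 = 11765$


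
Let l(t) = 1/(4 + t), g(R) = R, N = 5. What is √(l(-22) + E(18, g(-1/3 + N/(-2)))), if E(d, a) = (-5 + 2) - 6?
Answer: I*√326/6 ≈ 3.0092*I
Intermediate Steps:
E(d, a) = -9 (E(d, a) = -3 - 6 = -9)
√(l(-22) + E(18, g(-1/3 + N/(-2)))) = √(1/(4 - 22) - 9) = √(1/(-18) - 9) = √(-1/18 - 9) = √(-163/18) = I*√326/6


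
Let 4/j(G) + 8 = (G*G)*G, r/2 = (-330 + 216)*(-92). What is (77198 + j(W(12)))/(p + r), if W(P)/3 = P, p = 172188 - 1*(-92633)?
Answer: 900283077/3332964614 ≈ 0.27011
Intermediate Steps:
r = 20976 (r = 2*((-330 + 216)*(-92)) = 2*(-114*(-92)) = 2*10488 = 20976)
p = 264821 (p = 172188 + 92633 = 264821)
W(P) = 3*P
j(G) = 4/(-8 + G**3) (j(G) = 4/(-8 + (G*G)*G) = 4/(-8 + G**2*G) = 4/(-8 + G**3))
(77198 + j(W(12)))/(p + r) = (77198 + 4/(-8 + (3*12)**3))/(264821 + 20976) = (77198 + 4/(-8 + 36**3))/285797 = (77198 + 4/(-8 + 46656))*(1/285797) = (77198 + 4/46648)*(1/285797) = (77198 + 4*(1/46648))*(1/285797) = (77198 + 1/11662)*(1/285797) = (900283077/11662)*(1/285797) = 900283077/3332964614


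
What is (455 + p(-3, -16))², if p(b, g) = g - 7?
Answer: 186624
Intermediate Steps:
p(b, g) = -7 + g
(455 + p(-3, -16))² = (455 + (-7 - 16))² = (455 - 23)² = 432² = 186624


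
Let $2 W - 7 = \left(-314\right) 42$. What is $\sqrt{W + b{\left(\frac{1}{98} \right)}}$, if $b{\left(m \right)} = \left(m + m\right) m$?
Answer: $\frac{i \sqrt{15823790}}{49} \approx 81.182 i$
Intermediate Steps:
$W = - \frac{13181}{2}$ ($W = \frac{7}{2} + \frac{\left(-314\right) 42}{2} = \frac{7}{2} + \frac{1}{2} \left(-13188\right) = \frac{7}{2} - 6594 = - \frac{13181}{2} \approx -6590.5$)
$b{\left(m \right)} = 2 m^{2}$ ($b{\left(m \right)} = 2 m m = 2 m^{2}$)
$\sqrt{W + b{\left(\frac{1}{98} \right)}} = \sqrt{- \frac{13181}{2} + 2 \left(\frac{1}{98}\right)^{2}} = \sqrt{- \frac{13181}{2} + \frac{2}{9604}} = \sqrt{- \frac{13181}{2} + 2 \cdot \frac{1}{9604}} = \sqrt{- \frac{13181}{2} + \frac{1}{4802}} = \sqrt{- \frac{15823790}{2401}} = \frac{i \sqrt{15823790}}{49}$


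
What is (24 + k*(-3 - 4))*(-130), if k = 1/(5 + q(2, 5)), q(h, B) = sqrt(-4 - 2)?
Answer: 130*(-24*sqrt(6) + 113*I)/(sqrt(6) - 5*I) ≈ -2973.2 - 71.904*I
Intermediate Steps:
q(h, B) = I*sqrt(6) (q(h, B) = sqrt(-6) = I*sqrt(6))
k = 1/(5 + I*sqrt(6)) ≈ 0.16129 - 0.079016*I
(24 + k*(-3 - 4))*(-130) = (24 + (5/31 - I*sqrt(6)/31)*(-3 - 4))*(-130) = (24 + (5/31 - I*sqrt(6)/31)*(-7))*(-130) = (24 + (-35/31 + 7*I*sqrt(6)/31))*(-130) = (709/31 + 7*I*sqrt(6)/31)*(-130) = -92170/31 - 910*I*sqrt(6)/31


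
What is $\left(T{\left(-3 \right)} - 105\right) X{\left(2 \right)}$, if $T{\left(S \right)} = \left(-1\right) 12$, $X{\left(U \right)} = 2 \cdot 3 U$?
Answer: $-1404$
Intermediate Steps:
$X{\left(U \right)} = 6 U$
$T{\left(S \right)} = -12$
$\left(T{\left(-3 \right)} - 105\right) X{\left(2 \right)} = \left(-12 - 105\right) 6 \cdot 2 = \left(-117\right) 12 = -1404$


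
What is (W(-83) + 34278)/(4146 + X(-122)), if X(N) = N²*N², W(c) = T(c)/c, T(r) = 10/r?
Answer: 9082352/58698943853 ≈ 0.00015473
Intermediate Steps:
W(c) = 10/c² (W(c) = (10/c)/c = 10/c²)
X(N) = N⁴
(W(-83) + 34278)/(4146 + X(-122)) = (10/(-83)² + 34278)/(4146 + (-122)⁴) = (10*(1/6889) + 34278)/(4146 + 221533456) = (10/6889 + 34278)/221537602 = (236141152/6889)*(1/221537602) = 9082352/58698943853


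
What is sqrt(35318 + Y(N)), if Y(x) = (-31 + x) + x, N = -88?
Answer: sqrt(35111) ≈ 187.38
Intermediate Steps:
Y(x) = -31 + 2*x
sqrt(35318 + Y(N)) = sqrt(35318 + (-31 + 2*(-88))) = sqrt(35318 + (-31 - 176)) = sqrt(35318 - 207) = sqrt(35111)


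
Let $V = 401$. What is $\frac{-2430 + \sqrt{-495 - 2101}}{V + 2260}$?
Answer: $- \frac{810}{887} + \frac{2 i \sqrt{649}}{2661} \approx -0.91319 + 0.019147 i$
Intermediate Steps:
$\frac{-2430 + \sqrt{-495 - 2101}}{V + 2260} = \frac{-2430 + \sqrt{-495 - 2101}}{401 + 2260} = \frac{-2430 + \sqrt{-2596}}{2661} = \left(-2430 + 2 i \sqrt{649}\right) \frac{1}{2661} = - \frac{810}{887} + \frac{2 i \sqrt{649}}{2661}$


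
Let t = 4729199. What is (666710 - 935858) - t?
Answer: -4998347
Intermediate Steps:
(666710 - 935858) - t = (666710 - 935858) - 1*4729199 = -269148 - 4729199 = -4998347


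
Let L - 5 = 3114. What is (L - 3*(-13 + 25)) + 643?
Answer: 3726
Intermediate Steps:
L = 3119 (L = 5 + 3114 = 3119)
(L - 3*(-13 + 25)) + 643 = (3119 - 3*(-13 + 25)) + 643 = (3119 - 3*12) + 643 = (3119 - 36) + 643 = 3083 + 643 = 3726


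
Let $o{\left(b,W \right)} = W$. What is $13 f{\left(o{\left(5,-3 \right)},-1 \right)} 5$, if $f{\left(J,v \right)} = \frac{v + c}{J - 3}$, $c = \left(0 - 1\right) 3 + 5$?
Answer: $- \frac{65}{6} \approx -10.833$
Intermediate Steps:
$c = 2$ ($c = \left(0 - 1\right) 3 + 5 = \left(-1\right) 3 + 5 = -3 + 5 = 2$)
$f{\left(J,v \right)} = \frac{2 + v}{-3 + J}$ ($f{\left(J,v \right)} = \frac{v + 2}{J - 3} = \frac{2 + v}{-3 + J}$)
$13 f{\left(o{\left(5,-3 \right)},-1 \right)} 5 = 13 \frac{2 - 1}{-3 - 3} \cdot 5 = 13 \frac{1}{-6} \cdot 1 \cdot 5 = 13 \left(\left(- \frac{1}{6}\right) 1\right) 5 = 13 \left(- \frac{1}{6}\right) 5 = \left(- \frac{13}{6}\right) 5 = - \frac{65}{6}$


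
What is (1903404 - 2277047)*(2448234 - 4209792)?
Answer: 658193815794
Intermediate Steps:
(1903404 - 2277047)*(2448234 - 4209792) = -373643*(-1761558) = 658193815794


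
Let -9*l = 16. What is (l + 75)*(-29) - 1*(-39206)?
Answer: 333743/9 ≈ 37083.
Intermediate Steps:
l = -16/9 (l = -1/9*16 = -16/9 ≈ -1.7778)
(l + 75)*(-29) - 1*(-39206) = (-16/9 + 75)*(-29) - 1*(-39206) = (659/9)*(-29) + 39206 = -19111/9 + 39206 = 333743/9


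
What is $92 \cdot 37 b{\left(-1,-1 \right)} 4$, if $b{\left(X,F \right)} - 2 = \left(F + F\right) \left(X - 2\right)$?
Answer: $108928$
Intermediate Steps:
$b{\left(X,F \right)} = 2 + 2 F \left(-2 + X\right)$ ($b{\left(X,F \right)} = 2 + \left(F + F\right) \left(X - 2\right) = 2 + 2 F \left(-2 + X\right)$)
$92 \cdot 37 b{\left(-1,-1 \right)} 4 = 92 \cdot 37 \left(2 - -4 + 2 \left(-1\right) \left(-1\right)\right) 4 = 3404 \left(2 + 4 + 2\right) 4 = 3404 \cdot 8 \cdot 4 = 3404 \cdot 32 = 108928$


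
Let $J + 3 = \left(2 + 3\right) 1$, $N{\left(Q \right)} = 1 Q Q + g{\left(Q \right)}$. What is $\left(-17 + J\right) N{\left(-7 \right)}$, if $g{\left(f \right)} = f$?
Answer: $-630$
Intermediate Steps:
$N{\left(Q \right)} = Q + Q^{2}$ ($N{\left(Q \right)} = 1 Q Q + Q = Q Q + Q = Q^{2} + Q = Q + Q^{2}$)
$J = 2$ ($J = -3 + \left(2 + 3\right) 1 = -3 + 5 \cdot 1 = -3 + 5 = 2$)
$\left(-17 + J\right) N{\left(-7 \right)} = \left(-17 + 2\right) \left(- 7 \left(1 - 7\right)\right) = - 15 \left(\left(-7\right) \left(-6\right)\right) = \left(-15\right) 42 = -630$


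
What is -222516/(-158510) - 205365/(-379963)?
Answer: 58550126529/30113967565 ≈ 1.9443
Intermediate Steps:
-222516/(-158510) - 205365/(-379963) = -222516*(-1/158510) - 205365*(-1/379963) = 111258/79255 + 205365/379963 = 58550126529/30113967565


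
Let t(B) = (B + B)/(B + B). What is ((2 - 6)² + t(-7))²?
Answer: 289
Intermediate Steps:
t(B) = 1 (t(B) = (2*B)/((2*B)) = (2*B)*(1/(2*B)) = 1)
((2 - 6)² + t(-7))² = ((2 - 6)² + 1)² = ((-4)² + 1)² = (16 + 1)² = 17² = 289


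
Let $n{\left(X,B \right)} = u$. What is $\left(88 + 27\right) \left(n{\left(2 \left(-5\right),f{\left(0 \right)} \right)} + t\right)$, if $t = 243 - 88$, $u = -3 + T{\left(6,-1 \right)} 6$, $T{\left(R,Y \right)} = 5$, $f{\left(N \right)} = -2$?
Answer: $20930$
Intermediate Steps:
$u = 27$ ($u = -3 + 5 \cdot 6 = -3 + 30 = 27$)
$t = 155$ ($t = 243 - 88 = 155$)
$n{\left(X,B \right)} = 27$
$\left(88 + 27\right) \left(n{\left(2 \left(-5\right),f{\left(0 \right)} \right)} + t\right) = \left(88 + 27\right) \left(27 + 155\right) = 115 \cdot 182 = 20930$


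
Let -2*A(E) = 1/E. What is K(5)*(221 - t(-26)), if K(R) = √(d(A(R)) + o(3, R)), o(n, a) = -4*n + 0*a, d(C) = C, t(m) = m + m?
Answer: 3003*I*√10/10 ≈ 949.63*I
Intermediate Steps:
t(m) = 2*m
A(E) = -1/(2*E)
o(n, a) = -4*n (o(n, a) = -4*n + 0 = -4*n)
K(R) = √(-12 - 1/(2*R)) (K(R) = √(-1/(2*R) - 4*3) = √(-1/(2*R) - 12) = √(-12 - 1/(2*R)))
K(5)*(221 - t(-26)) = (√(-48 - 2/5)/2)*(221 - 2*(-26)) = (√(-48 - 2*⅕)/2)*(221 - 1*(-52)) = (√(-48 - ⅖)/2)*(221 + 52) = (√(-242/5)/2)*273 = ((11*I*√10/5)/2)*273 = (11*I*√10/10)*273 = 3003*I*√10/10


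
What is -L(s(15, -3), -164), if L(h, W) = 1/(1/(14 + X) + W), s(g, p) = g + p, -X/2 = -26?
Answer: 66/10823 ≈ 0.0060981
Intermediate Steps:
X = 52 (X = -2*(-26) = 52)
L(h, W) = 1/(1/66 + W) (L(h, W) = 1/(1/(14 + 52) + W) = 1/(1/66 + W))
-L(s(15, -3), -164) = -66/(1 + 66*(-164)) = -66/(1 - 10824) = -66/(-10823) = -66*(-1)/10823 = -1*(-66/10823) = 66/10823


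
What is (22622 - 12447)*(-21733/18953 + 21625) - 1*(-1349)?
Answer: 379101449427/1723 ≈ 2.2002e+8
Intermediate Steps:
(22622 - 12447)*(-21733/18953 + 21625) - 1*(-1349) = 10175*(-21733*1/18953 + 21625) + 1349 = 10175*(-21733/18953 + 21625) + 1349 = 10175*(409836892/18953) + 1349 = 379099125100/1723 + 1349 = 379101449427/1723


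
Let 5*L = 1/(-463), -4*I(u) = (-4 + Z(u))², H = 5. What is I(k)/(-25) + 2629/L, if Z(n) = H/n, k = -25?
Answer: -15215337059/2500 ≈ -6.0861e+6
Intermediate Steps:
Z(n) = 5/n
I(u) = -(-4 + 5/u)²/4
L = -1/2315 (L = (⅕)/(-463) = (⅕)*(-1/463) = -1/2315 ≈ -0.00043197)
I(k)/(-25) + 2629/L = -¼*(-5 + 4*(-25))²/(-25)²/(-25) + 2629/(-1/2315) = -¼*1/625*(-5 - 100)²*(-1/25) + 2629*(-2315) = -¼*1/625*(-105)²*(-1/25) - 6086135 = -¼*1/625*11025*(-1/25) - 6086135 = -441/100*(-1/25) - 6086135 = 441/2500 - 6086135 = -15215337059/2500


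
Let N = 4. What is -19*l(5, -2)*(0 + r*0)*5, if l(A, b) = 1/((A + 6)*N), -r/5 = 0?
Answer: 0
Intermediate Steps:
r = 0 (r = -5*0 = 0)
l(A, b) = 1/(4*(6 + A)) (l(A, b) = 1/((A + 6)*4) = (1/4)/(6 + A) = 1/(4*(6 + A)))
-19*l(5, -2)*(0 + r*0)*5 = -19*(1/(4*(6 + 5)))*(0 + 0*0)*5 = -19*((1/4)/11)*(0 + 0)*5 = -19*((1/4)*(1/11))*0*5 = -19*(1/44)*0*5 = -0*5 = -19*0 = 0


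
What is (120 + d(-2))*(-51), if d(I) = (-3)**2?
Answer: -6579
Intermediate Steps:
d(I) = 9
(120 + d(-2))*(-51) = (120 + 9)*(-51) = 129*(-51) = -6579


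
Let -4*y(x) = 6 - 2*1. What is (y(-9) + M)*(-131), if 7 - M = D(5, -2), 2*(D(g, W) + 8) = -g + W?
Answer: -4585/2 ≈ -2292.5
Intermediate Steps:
D(g, W) = -8 + W/2 - g/2 (D(g, W) = -8 + (-g + W)/2 = -8 + (W - g)/2 = -8 + (W/2 - g/2) = -8 + W/2 - g/2)
M = 37/2 (M = 7 - (-8 + (1/2)*(-2) - 1/2*5) = 7 - (-8 - 1 - 5/2) = 7 - 1*(-23/2) = 7 + 23/2 = 37/2 ≈ 18.500)
y(x) = -1 (y(x) = -(6 - 2*1)/4 = -(6 - 2)/4 = -1/4*4 = -1)
(y(-9) + M)*(-131) = (-1 + 37/2)*(-131) = (35/2)*(-131) = -4585/2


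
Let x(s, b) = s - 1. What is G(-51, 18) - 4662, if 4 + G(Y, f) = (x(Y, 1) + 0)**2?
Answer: -1962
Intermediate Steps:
x(s, b) = -1 + s
G(Y, f) = -4 + (-1 + Y)**2 (G(Y, f) = -4 + ((-1 + Y) + 0)**2 = -4 + (-1 + Y)**2)
G(-51, 18) - 4662 = (-4 + (-1 - 51)**2) - 4662 = (-4 + (-52)**2) - 4662 = (-4 + 2704) - 4662 = 2700 - 4662 = -1962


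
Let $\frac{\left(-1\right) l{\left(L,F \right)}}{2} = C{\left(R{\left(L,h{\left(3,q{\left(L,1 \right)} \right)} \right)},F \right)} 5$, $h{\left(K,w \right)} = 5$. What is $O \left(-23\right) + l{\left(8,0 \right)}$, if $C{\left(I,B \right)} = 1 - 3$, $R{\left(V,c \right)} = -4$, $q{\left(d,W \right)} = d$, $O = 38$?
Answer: $-854$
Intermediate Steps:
$C{\left(I,B \right)} = -2$ ($C{\left(I,B \right)} = 1 - 3 = -2$)
$l{\left(L,F \right)} = 20$ ($l{\left(L,F \right)} = - 2 \left(\left(-2\right) 5\right) = \left(-2\right) \left(-10\right) = 20$)
$O \left(-23\right) + l{\left(8,0 \right)} = 38 \left(-23\right) + 20 = -874 + 20 = -854$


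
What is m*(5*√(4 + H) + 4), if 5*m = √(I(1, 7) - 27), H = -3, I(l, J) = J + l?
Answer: 9*I*√19/5 ≈ 7.846*I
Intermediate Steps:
m = I*√19/5 (m = √((7 + 1) - 27)/5 = √(8 - 27)/5 = √(-19)/5 = (I*√19)/5 = I*√19/5 ≈ 0.87178*I)
m*(5*√(4 + H) + 4) = (I*√19/5)*(5*√(4 - 3) + 4) = (I*√19/5)*(5*√1 + 4) = (I*√19/5)*(5*1 + 4) = (I*√19/5)*(5 + 4) = (I*√19/5)*9 = 9*I*√19/5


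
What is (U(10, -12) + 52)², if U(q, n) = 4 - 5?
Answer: 2601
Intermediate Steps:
U(q, n) = -1
(U(10, -12) + 52)² = (-1 + 52)² = 51² = 2601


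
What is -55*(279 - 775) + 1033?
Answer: 28313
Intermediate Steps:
-55*(279 - 775) + 1033 = -55*(-496) + 1033 = 27280 + 1033 = 28313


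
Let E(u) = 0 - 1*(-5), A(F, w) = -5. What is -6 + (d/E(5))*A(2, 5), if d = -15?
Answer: 9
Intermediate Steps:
E(u) = 5 (E(u) = 0 + 5 = 5)
-6 + (d/E(5))*A(2, 5) = -6 - 15/5*(-5) = -6 - 15*1/5*(-5) = -6 - 3*(-5) = -6 + 15 = 9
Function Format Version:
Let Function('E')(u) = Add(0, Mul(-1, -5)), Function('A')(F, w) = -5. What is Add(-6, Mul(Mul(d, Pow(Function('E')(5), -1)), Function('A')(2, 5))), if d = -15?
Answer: 9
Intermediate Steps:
Function('E')(u) = 5 (Function('E')(u) = Add(0, 5) = 5)
Add(-6, Mul(Mul(d, Pow(Function('E')(5), -1)), Function('A')(2, 5))) = Add(-6, Mul(Mul(-15, Pow(5, -1)), -5)) = Add(-6, Mul(Mul(-15, Rational(1, 5)), -5)) = Add(-6, Mul(-3, -5)) = Add(-6, 15) = 9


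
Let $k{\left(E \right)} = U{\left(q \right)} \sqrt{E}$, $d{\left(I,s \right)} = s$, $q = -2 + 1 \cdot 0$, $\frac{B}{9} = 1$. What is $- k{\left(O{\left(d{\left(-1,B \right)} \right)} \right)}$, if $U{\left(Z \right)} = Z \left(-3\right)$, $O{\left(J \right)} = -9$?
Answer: $- 18 i \approx - 18.0 i$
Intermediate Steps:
$B = 9$ ($B = 9 \cdot 1 = 9$)
$q = -2$ ($q = -2 + 0 = -2$)
$U{\left(Z \right)} = - 3 Z$
$k{\left(E \right)} = 6 \sqrt{E}$ ($k{\left(E \right)} = \left(-3\right) \left(-2\right) \sqrt{E} = 6 \sqrt{E}$)
$- k{\left(O{\left(d{\left(-1,B \right)} \right)} \right)} = - 6 \sqrt{-9} = - 6 \cdot 3 i = - 18 i$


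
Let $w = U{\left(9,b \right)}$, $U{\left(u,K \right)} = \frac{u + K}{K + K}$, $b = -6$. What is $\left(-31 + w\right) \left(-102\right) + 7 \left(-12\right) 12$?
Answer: $\frac{4359}{2} \approx 2179.5$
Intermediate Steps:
$U{\left(u,K \right)} = \frac{K + u}{2 K}$
$w = - \frac{1}{4}$ ($w = \frac{-6 + 9}{2 \left(-6\right)} = \frac{1}{2} \left(- \frac{1}{6}\right) 3 = - \frac{1}{4} \approx -0.25$)
$\left(-31 + w\right) \left(-102\right) + 7 \left(-12\right) 12 = \left(-31 - \frac{1}{4}\right) \left(-102\right) + 7 \left(-12\right) 12 = \left(- \frac{125}{4}\right) \left(-102\right) - 1008 = \frac{6375}{2} - 1008 = \frac{4359}{2}$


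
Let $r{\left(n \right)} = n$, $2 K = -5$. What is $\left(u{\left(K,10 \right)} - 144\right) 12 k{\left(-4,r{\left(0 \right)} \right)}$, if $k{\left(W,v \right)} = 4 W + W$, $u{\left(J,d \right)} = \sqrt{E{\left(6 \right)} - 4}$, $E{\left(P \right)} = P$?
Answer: $34560 - 240 \sqrt{2} \approx 34221.0$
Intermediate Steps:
$K = - \frac{5}{2}$ ($K = \frac{1}{2} \left(-5\right) = - \frac{5}{2} \approx -2.5$)
$u{\left(J,d \right)} = \sqrt{2}$ ($u{\left(J,d \right)} = \sqrt{6 - 4} = \sqrt{2}$)
$k{\left(W,v \right)} = 5 W$
$\left(u{\left(K,10 \right)} - 144\right) 12 k{\left(-4,r{\left(0 \right)} \right)} = \left(\sqrt{2} - 144\right) 12 \cdot 5 \left(-4\right) = \left(\sqrt{2} - 144\right) 12 \left(-20\right) = \left(-144 + \sqrt{2}\right) 12 \left(-20\right) = \left(-1728 + 12 \sqrt{2}\right) \left(-20\right) = 34560 - 240 \sqrt{2}$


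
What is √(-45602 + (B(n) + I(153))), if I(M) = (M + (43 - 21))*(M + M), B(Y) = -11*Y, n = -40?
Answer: 6*√233 ≈ 91.586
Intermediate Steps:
I(M) = 2*M*(22 + M) (I(M) = (M + 22)*(2*M) = (22 + M)*(2*M) = 2*M*(22 + M))
√(-45602 + (B(n) + I(153))) = √(-45602 + (-11*(-40) + 2*153*(22 + 153))) = √(-45602 + (440 + 2*153*175)) = √(-45602 + (440 + 53550)) = √(-45602 + 53990) = √8388 = 6*√233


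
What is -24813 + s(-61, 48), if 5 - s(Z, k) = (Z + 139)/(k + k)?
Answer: -396941/16 ≈ -24809.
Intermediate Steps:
s(Z, k) = 5 - (139 + Z)/(2*k) (s(Z, k) = 5 - (Z + 139)/(k + k) = 5 - (139 + Z)/(2*k))
-24813 + s(-61, 48) = -24813 + (½)*(-139 - 1*(-61) + 10*48)/48 = -24813 + (½)*(1/48)*(-139 + 61 + 480) = -24813 + (½)*(1/48)*402 = -24813 + 67/16 = -396941/16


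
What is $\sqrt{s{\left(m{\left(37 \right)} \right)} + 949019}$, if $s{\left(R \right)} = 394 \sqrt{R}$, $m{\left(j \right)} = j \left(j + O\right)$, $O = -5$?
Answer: $\sqrt{949019 + 1576 \sqrt{74}} \approx 981.11$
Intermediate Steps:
$m{\left(j \right)} = j \left(-5 + j\right)$ ($m{\left(j \right)} = j \left(j - 5\right) = j \left(-5 + j\right)$)
$\sqrt{s{\left(m{\left(37 \right)} \right)} + 949019} = \sqrt{394 \sqrt{37 \left(-5 + 37\right)} + 949019} = \sqrt{394 \sqrt{37 \cdot 32} + 949019} = \sqrt{394 \sqrt{1184} + 949019} = \sqrt{394 \cdot 4 \sqrt{74} + 949019} = \sqrt{1576 \sqrt{74} + 949019} = \sqrt{949019 + 1576 \sqrt{74}}$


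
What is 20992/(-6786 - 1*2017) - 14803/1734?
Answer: -166710937/15264402 ≈ -10.922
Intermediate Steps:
20992/(-6786 - 1*2017) - 14803/1734 = 20992/(-6786 - 2017) - 14803*1/1734 = 20992/(-8803) - 14803/1734 = 20992*(-1/8803) - 14803/1734 = -20992/8803 - 14803/1734 = -166710937/15264402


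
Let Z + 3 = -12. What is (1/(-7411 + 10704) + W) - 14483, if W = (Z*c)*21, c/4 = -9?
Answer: -10349898/3293 ≈ -3143.0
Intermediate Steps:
c = -36 (c = 4*(-9) = -36)
Z = -15 (Z = -3 - 12 = -15)
W = 11340 (W = -15*(-36)*21 = 540*21 = 11340)
(1/(-7411 + 10704) + W) - 14483 = (1/(-7411 + 10704) + 11340) - 14483 = (1/3293 + 11340) - 14483 = 37342621/3293 - 14483 = -10349898/3293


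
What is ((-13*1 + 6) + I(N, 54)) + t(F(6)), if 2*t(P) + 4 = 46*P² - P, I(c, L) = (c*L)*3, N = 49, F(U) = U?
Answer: 8754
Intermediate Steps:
I(c, L) = 3*L*c (I(c, L) = (L*c)*3 = 3*L*c)
t(P) = -2 + 23*P² - P/2 (t(P) = -2 + (46*P² - P)/2 = -2 + (-P + 46*P²)/2 = -2 + (23*P² - P/2) = -2 + 23*P² - P/2)
((-13*1 + 6) + I(N, 54)) + t(F(6)) = ((-13*1 + 6) + 3*54*49) + (-2 + 23*6² - ½*6) = ((-13 + 6) + 7938) + (-2 + 23*36 - 3) = (-7 + 7938) + (-2 + 828 - 3) = 7931 + 823 = 8754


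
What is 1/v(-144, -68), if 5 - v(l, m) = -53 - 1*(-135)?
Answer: -1/77 ≈ -0.012987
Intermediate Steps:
v(l, m) = -77 (v(l, m) = 5 - (-53 - 1*(-135)) = 5 - (-53 + 135) = 5 - 1*82 = 5 - 82 = -77)
1/v(-144, -68) = 1/(-77) = -1/77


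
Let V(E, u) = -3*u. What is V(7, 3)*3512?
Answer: -31608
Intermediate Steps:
V(7, 3)*3512 = -3*3*3512 = -9*3512 = -31608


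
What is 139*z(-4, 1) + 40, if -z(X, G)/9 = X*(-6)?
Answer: -29984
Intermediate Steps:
z(X, G) = 54*X (z(X, G) = -9*X*(-6) = -(-54)*X = 54*X)
139*z(-4, 1) + 40 = 139*(54*(-4)) + 40 = 139*(-216) + 40 = -30024 + 40 = -29984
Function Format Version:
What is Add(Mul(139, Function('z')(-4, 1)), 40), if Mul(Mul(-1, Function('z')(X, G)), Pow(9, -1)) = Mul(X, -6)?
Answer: -29984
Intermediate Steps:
Function('z')(X, G) = Mul(54, X) (Function('z')(X, G) = Mul(-9, Mul(X, -6)) = Mul(-9, Mul(-6, X)) = Mul(54, X))
Add(Mul(139, Function('z')(-4, 1)), 40) = Add(Mul(139, Mul(54, -4)), 40) = Add(Mul(139, -216), 40) = Add(-30024, 40) = -29984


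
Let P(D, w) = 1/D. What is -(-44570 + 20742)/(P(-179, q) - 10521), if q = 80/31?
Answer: -1066303/470815 ≈ -2.2648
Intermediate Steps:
q = 80/31 (q = 80*(1/31) = 80/31 ≈ 2.5806)
-(-44570 + 20742)/(P(-179, q) - 10521) = -(-44570 + 20742)/(1/(-179) - 10521) = -(-23828)/(-1/179 - 10521) = -(-23828)/(-1883260/179) = -(-23828)*(-179)/1883260 = -1*1066303/470815 = -1066303/470815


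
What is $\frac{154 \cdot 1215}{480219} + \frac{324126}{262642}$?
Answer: $\frac{34132401369}{21020946433} \approx 1.6237$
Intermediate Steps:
$\frac{154 \cdot 1215}{480219} + \frac{324126}{262642} = 187110 \cdot \frac{1}{480219} + 324126 \cdot \frac{1}{262642} = \frac{62370}{160073} + \frac{162063}{131321} = \frac{34132401369}{21020946433}$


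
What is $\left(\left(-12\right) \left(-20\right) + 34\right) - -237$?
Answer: $511$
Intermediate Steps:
$\left(\left(-12\right) \left(-20\right) + 34\right) - -237 = \left(240 + 34\right) + 237 = 274 + 237 = 511$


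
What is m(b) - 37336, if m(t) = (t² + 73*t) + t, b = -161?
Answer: -23329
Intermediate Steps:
m(t) = t² + 74*t
m(b) - 37336 = -161*(74 - 161) - 37336 = -161*(-87) - 37336 = 14007 - 37336 = -23329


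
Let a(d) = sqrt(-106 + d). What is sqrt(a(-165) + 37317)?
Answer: sqrt(37317 + I*sqrt(271)) ≈ 193.18 + 0.0426*I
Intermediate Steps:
sqrt(a(-165) + 37317) = sqrt(sqrt(-106 - 165) + 37317) = sqrt(sqrt(-271) + 37317) = sqrt(I*sqrt(271) + 37317) = sqrt(37317 + I*sqrt(271))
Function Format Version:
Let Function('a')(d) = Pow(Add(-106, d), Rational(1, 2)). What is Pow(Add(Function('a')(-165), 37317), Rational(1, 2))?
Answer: Pow(Add(37317, Mul(I, Pow(271, Rational(1, 2)))), Rational(1, 2)) ≈ Add(193.18, Mul(0.0426, I))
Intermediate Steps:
Pow(Add(Function('a')(-165), 37317), Rational(1, 2)) = Pow(Add(Pow(Add(-106, -165), Rational(1, 2)), 37317), Rational(1, 2)) = Pow(Add(Pow(-271, Rational(1, 2)), 37317), Rational(1, 2)) = Pow(Add(Mul(I, Pow(271, Rational(1, 2))), 37317), Rational(1, 2)) = Pow(Add(37317, Mul(I, Pow(271, Rational(1, 2)))), Rational(1, 2))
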